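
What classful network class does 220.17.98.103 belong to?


First octet: 220
Binary: 11011100
110xxxxx -> Class C (192-223)
Class C, default mask 255.255.255.0 (/24)


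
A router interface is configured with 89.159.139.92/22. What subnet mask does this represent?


/22 means 22 network bits, 10 host bits
Binary: 11111111111111111111110000000000
Mask: 255.255.252.0


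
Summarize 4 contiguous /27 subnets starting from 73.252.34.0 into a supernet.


Original prefix: /27
Number of subnets: 4 = 2^2
New prefix = 27 - 2 = 25
Supernet: 73.252.34.0/25


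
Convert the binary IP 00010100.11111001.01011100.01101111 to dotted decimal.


00010100 = 20
11111001 = 249
01011100 = 92
01101111 = 111
IP: 20.249.92.111


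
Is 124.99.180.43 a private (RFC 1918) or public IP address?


RFC 1918 private ranges:
  10.0.0.0/8 (10.0.0.0 - 10.255.255.255)
  172.16.0.0/12 (172.16.0.0 - 172.31.255.255)
  192.168.0.0/16 (192.168.0.0 - 192.168.255.255)
Public (not in any RFC 1918 range)


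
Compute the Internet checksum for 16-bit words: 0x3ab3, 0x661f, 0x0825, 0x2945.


Sum all words (with carry folding):
+ 0x3ab3 = 0x3ab3
+ 0x661f = 0xa0d2
+ 0x0825 = 0xa8f7
+ 0x2945 = 0xd23c
One's complement: ~0xd23c
Checksum = 0x2dc3


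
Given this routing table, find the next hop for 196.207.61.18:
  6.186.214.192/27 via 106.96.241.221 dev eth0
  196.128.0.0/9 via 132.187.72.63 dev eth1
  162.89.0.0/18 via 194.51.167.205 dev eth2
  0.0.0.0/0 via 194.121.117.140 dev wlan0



Longest prefix match for 196.207.61.18:
  /27 6.186.214.192: no
  /9 196.128.0.0: MATCH
  /18 162.89.0.0: no
  /0 0.0.0.0: MATCH
Selected: next-hop 132.187.72.63 via eth1 (matched /9)


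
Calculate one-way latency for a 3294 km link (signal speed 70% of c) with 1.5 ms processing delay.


Speed = 0.7 * 3e5 km/s = 210000 km/s
Propagation delay = 3294 / 210000 = 0.0157 s = 15.6857 ms
Processing delay = 1.5 ms
Total one-way latency = 17.1857 ms


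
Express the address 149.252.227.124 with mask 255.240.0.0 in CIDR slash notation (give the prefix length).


Binary: 11111111.11110000.00000000.00000000
Count leading 1s
Prefix: /12


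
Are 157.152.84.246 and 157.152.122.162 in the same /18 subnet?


Mask: 255.255.192.0
157.152.84.246 AND mask = 157.152.64.0
157.152.122.162 AND mask = 157.152.64.0
Yes, same subnet (157.152.64.0)


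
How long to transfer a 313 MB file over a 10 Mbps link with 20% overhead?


Effective throughput = 10 * (1 - 20/100) = 8 Mbps
File size in Mb = 313 * 8 = 2504 Mb
Time = 2504 / 8
Time = 313 seconds


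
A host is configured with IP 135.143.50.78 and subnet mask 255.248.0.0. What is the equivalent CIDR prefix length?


Binary: 11111111.11111000.00000000.00000000
Count leading 1s
Prefix: /13


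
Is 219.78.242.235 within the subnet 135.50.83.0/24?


Subnet network: 135.50.83.0
Test IP AND mask: 219.78.242.0
No, 219.78.242.235 is not in 135.50.83.0/24


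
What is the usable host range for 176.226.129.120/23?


Network: 176.226.128.0
Broadcast: 176.226.129.255
First usable = network + 1
Last usable = broadcast - 1
Range: 176.226.128.1 to 176.226.129.254


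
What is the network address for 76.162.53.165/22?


IP:   01001100.10100010.00110101.10100101
Mask: 11111111.11111111.11111100.00000000
AND operation:
Net:  01001100.10100010.00110100.00000000
Network: 76.162.52.0/22


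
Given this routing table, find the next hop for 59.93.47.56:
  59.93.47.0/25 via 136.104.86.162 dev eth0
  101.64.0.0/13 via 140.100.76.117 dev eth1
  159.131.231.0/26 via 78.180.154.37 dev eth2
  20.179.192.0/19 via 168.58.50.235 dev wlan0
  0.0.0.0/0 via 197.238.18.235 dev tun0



Longest prefix match for 59.93.47.56:
  /25 59.93.47.0: MATCH
  /13 101.64.0.0: no
  /26 159.131.231.0: no
  /19 20.179.192.0: no
  /0 0.0.0.0: MATCH
Selected: next-hop 136.104.86.162 via eth0 (matched /25)


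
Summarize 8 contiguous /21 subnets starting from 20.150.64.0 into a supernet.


Original prefix: /21
Number of subnets: 8 = 2^3
New prefix = 21 - 3 = 18
Supernet: 20.150.64.0/18


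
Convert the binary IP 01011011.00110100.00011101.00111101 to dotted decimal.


01011011 = 91
00110100 = 52
00011101 = 29
00111101 = 61
IP: 91.52.29.61


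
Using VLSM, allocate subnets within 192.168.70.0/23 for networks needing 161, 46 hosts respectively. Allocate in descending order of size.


161 hosts -> /24 (254 usable): 192.168.70.0/24
46 hosts -> /26 (62 usable): 192.168.71.0/26
Allocation: 192.168.70.0/24 (161 hosts, 254 usable); 192.168.71.0/26 (46 hosts, 62 usable)


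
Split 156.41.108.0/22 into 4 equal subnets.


New prefix = 22 + 2 = 24
Each subnet has 256 addresses
  156.41.108.0/24
  156.41.109.0/24
  156.41.110.0/24
  156.41.111.0/24
Subnets: 156.41.108.0/24, 156.41.109.0/24, 156.41.110.0/24, 156.41.111.0/24


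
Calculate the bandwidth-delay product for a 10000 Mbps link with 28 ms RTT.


BDP = bandwidth * RTT
= 10000 Mbps * 28 ms
= 10000 * 1e6 * 28 / 1000 bits
= 280000000 bits
= 35000000 bytes
= 34179.6875 KB
BDP = 280000000 bits (35000000 bytes)


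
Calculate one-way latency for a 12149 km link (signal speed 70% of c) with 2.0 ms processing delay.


Speed = 0.7 * 3e5 km/s = 210000 km/s
Propagation delay = 12149 / 210000 = 0.0579 s = 57.8524 ms
Processing delay = 2.0 ms
Total one-way latency = 59.8524 ms


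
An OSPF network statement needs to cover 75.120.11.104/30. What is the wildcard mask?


Subnet mask: 255.255.255.252
Wildcard = 255.255.255.255 - subnet mask
255 - 255 = 0
255 - 255 = 0
255 - 255 = 0
255 - 252 = 3
Wildcard: 0.0.0.3


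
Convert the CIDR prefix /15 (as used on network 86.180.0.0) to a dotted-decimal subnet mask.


/15 means 15 network bits, 17 host bits
Binary: 11111111111111100000000000000000
Mask: 255.254.0.0


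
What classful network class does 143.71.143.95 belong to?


First octet: 143
Binary: 10001111
10xxxxxx -> Class B (128-191)
Class B, default mask 255.255.0.0 (/16)


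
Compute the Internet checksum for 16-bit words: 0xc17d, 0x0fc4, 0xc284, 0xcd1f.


Sum all words (with carry folding):
+ 0xc17d = 0xc17d
+ 0x0fc4 = 0xd141
+ 0xc284 = 0x93c6
+ 0xcd1f = 0x60e6
One's complement: ~0x60e6
Checksum = 0x9f19


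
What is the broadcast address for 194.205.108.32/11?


Network: 194.192.0.0/11
Host bits = 21
Set all host bits to 1:
Broadcast: 194.223.255.255


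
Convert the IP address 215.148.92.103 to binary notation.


215 = 11010111
148 = 10010100
92 = 01011100
103 = 01100111
Binary: 11010111.10010100.01011100.01100111


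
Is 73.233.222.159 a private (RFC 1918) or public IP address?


RFC 1918 private ranges:
  10.0.0.0/8 (10.0.0.0 - 10.255.255.255)
  172.16.0.0/12 (172.16.0.0 - 172.31.255.255)
  192.168.0.0/16 (192.168.0.0 - 192.168.255.255)
Public (not in any RFC 1918 range)


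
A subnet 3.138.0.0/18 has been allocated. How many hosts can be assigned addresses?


Host bits = 32 - 18 = 14
Total addresses = 2^14 = 16384
Usable = total - 2 (network and broadcast)
Usable hosts: 16382


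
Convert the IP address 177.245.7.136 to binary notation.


177 = 10110001
245 = 11110101
7 = 00000111
136 = 10001000
Binary: 10110001.11110101.00000111.10001000


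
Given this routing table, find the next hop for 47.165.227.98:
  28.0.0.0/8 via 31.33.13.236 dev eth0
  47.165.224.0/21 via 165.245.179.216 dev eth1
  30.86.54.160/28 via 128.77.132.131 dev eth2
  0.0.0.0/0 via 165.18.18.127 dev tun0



Longest prefix match for 47.165.227.98:
  /8 28.0.0.0: no
  /21 47.165.224.0: MATCH
  /28 30.86.54.160: no
  /0 0.0.0.0: MATCH
Selected: next-hop 165.245.179.216 via eth1 (matched /21)


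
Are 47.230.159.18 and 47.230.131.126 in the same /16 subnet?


Mask: 255.255.0.0
47.230.159.18 AND mask = 47.230.0.0
47.230.131.126 AND mask = 47.230.0.0
Yes, same subnet (47.230.0.0)


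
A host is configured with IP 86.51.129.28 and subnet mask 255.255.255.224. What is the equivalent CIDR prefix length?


Binary: 11111111.11111111.11111111.11100000
Count leading 1s
Prefix: /27


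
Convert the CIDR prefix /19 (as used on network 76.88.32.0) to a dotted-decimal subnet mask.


/19 means 19 network bits, 13 host bits
Binary: 11111111111111111110000000000000
Mask: 255.255.224.0


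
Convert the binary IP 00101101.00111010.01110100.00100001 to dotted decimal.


00101101 = 45
00111010 = 58
01110100 = 116
00100001 = 33
IP: 45.58.116.33


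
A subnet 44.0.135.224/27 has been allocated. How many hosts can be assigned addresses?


Host bits = 32 - 27 = 5
Total addresses = 2^5 = 32
Usable = total - 2 (network and broadcast)
Usable hosts: 30


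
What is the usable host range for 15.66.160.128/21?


Network: 15.66.160.0
Broadcast: 15.66.167.255
First usable = network + 1
Last usable = broadcast - 1
Range: 15.66.160.1 to 15.66.167.254


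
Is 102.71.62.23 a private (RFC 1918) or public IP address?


RFC 1918 private ranges:
  10.0.0.0/8 (10.0.0.0 - 10.255.255.255)
  172.16.0.0/12 (172.16.0.0 - 172.31.255.255)
  192.168.0.0/16 (192.168.0.0 - 192.168.255.255)
Public (not in any RFC 1918 range)


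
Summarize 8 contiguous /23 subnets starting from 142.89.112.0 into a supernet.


Original prefix: /23
Number of subnets: 8 = 2^3
New prefix = 23 - 3 = 20
Supernet: 142.89.112.0/20


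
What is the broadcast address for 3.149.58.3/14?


Network: 3.148.0.0/14
Host bits = 18
Set all host bits to 1:
Broadcast: 3.151.255.255


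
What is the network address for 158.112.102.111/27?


IP:   10011110.01110000.01100110.01101111
Mask: 11111111.11111111.11111111.11100000
AND operation:
Net:  10011110.01110000.01100110.01100000
Network: 158.112.102.96/27


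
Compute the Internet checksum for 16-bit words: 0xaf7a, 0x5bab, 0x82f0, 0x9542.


Sum all words (with carry folding):
+ 0xaf7a = 0xaf7a
+ 0x5bab = 0x0b26
+ 0x82f0 = 0x8e16
+ 0x9542 = 0x2359
One's complement: ~0x2359
Checksum = 0xdca6


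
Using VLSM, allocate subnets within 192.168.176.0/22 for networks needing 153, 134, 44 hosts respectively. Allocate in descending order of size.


153 hosts -> /24 (254 usable): 192.168.176.0/24
134 hosts -> /24 (254 usable): 192.168.177.0/24
44 hosts -> /26 (62 usable): 192.168.178.0/26
Allocation: 192.168.176.0/24 (153 hosts, 254 usable); 192.168.177.0/24 (134 hosts, 254 usable); 192.168.178.0/26 (44 hosts, 62 usable)


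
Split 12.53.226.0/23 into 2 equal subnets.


New prefix = 23 + 1 = 24
Each subnet has 256 addresses
  12.53.226.0/24
  12.53.227.0/24
Subnets: 12.53.226.0/24, 12.53.227.0/24


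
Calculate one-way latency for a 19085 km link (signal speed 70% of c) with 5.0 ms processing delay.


Speed = 0.7 * 3e5 km/s = 210000 km/s
Propagation delay = 19085 / 210000 = 0.0909 s = 90.881 ms
Processing delay = 5.0 ms
Total one-way latency = 95.881 ms


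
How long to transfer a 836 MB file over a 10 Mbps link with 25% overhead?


Effective throughput = 10 * (1 - 25/100) = 7.5 Mbps
File size in Mb = 836 * 8 = 6688 Mb
Time = 6688 / 7.5
Time = 891.7333 seconds


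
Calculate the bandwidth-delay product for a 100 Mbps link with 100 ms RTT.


BDP = bandwidth * RTT
= 100 Mbps * 100 ms
= 100 * 1e6 * 100 / 1000 bits
= 10000000 bits
= 1250000 bytes
= 1220.7031 KB
BDP = 10000000 bits (1250000 bytes)


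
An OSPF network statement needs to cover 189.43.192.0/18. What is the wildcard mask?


Subnet mask: 255.255.192.0
Wildcard = 255.255.255.255 - subnet mask
255 - 255 = 0
255 - 255 = 0
255 - 192 = 63
255 - 0 = 255
Wildcard: 0.0.63.255


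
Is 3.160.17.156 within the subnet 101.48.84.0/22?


Subnet network: 101.48.84.0
Test IP AND mask: 3.160.16.0
No, 3.160.17.156 is not in 101.48.84.0/22


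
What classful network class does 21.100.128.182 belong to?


First octet: 21
Binary: 00010101
0xxxxxxx -> Class A (1-126)
Class A, default mask 255.0.0.0 (/8)


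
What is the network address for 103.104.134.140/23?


IP:   01100111.01101000.10000110.10001100
Mask: 11111111.11111111.11111110.00000000
AND operation:
Net:  01100111.01101000.10000110.00000000
Network: 103.104.134.0/23


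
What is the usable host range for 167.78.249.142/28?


Network: 167.78.249.128
Broadcast: 167.78.249.143
First usable = network + 1
Last usable = broadcast - 1
Range: 167.78.249.129 to 167.78.249.142


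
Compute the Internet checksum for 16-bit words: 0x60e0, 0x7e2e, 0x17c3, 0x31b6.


Sum all words (with carry folding):
+ 0x60e0 = 0x60e0
+ 0x7e2e = 0xdf0e
+ 0x17c3 = 0xf6d1
+ 0x31b6 = 0x2888
One's complement: ~0x2888
Checksum = 0xd777


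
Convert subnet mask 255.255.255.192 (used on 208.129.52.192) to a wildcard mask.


Subnet mask: 255.255.255.192
Wildcard = 255.255.255.255 - subnet mask
255 - 255 = 0
255 - 255 = 0
255 - 255 = 0
255 - 192 = 63
Wildcard: 0.0.0.63


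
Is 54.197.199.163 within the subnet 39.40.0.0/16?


Subnet network: 39.40.0.0
Test IP AND mask: 54.197.0.0
No, 54.197.199.163 is not in 39.40.0.0/16


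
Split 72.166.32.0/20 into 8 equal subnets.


New prefix = 20 + 3 = 23
Each subnet has 512 addresses
  72.166.32.0/23
  72.166.34.0/23
  72.166.36.0/23
  72.166.38.0/23
  72.166.40.0/23
  72.166.42.0/23
  72.166.44.0/23
  72.166.46.0/23
Subnets: 72.166.32.0/23, 72.166.34.0/23, 72.166.36.0/23, 72.166.38.0/23, 72.166.40.0/23, 72.166.42.0/23, 72.166.44.0/23, 72.166.46.0/23


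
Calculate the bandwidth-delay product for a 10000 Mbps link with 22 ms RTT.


BDP = bandwidth * RTT
= 10000 Mbps * 22 ms
= 10000 * 1e6 * 22 / 1000 bits
= 220000000 bits
= 27500000 bytes
= 26855.4688 KB
BDP = 220000000 bits (27500000 bytes)


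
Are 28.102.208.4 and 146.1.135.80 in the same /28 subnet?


Mask: 255.255.255.240
28.102.208.4 AND mask = 28.102.208.0
146.1.135.80 AND mask = 146.1.135.80
No, different subnets (28.102.208.0 vs 146.1.135.80)


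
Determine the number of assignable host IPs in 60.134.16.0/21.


Host bits = 32 - 21 = 11
Total addresses = 2^11 = 2048
Usable = total - 2 (network and broadcast)
Usable hosts: 2046


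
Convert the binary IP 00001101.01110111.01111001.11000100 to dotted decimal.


00001101 = 13
01110111 = 119
01111001 = 121
11000100 = 196
IP: 13.119.121.196


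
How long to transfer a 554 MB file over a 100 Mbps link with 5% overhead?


Effective throughput = 100 * (1 - 5/100) = 95 Mbps
File size in Mb = 554 * 8 = 4432 Mb
Time = 4432 / 95
Time = 46.6526 seconds


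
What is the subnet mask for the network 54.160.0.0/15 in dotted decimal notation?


/15 means 15 network bits, 17 host bits
Binary: 11111111111111100000000000000000
Mask: 255.254.0.0


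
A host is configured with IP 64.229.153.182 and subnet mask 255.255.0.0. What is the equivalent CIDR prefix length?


Binary: 11111111.11111111.00000000.00000000
Count leading 1s
Prefix: /16


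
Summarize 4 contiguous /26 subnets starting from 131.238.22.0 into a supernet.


Original prefix: /26
Number of subnets: 4 = 2^2
New prefix = 26 - 2 = 24
Supernet: 131.238.22.0/24


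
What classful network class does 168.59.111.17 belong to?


First octet: 168
Binary: 10101000
10xxxxxx -> Class B (128-191)
Class B, default mask 255.255.0.0 (/16)


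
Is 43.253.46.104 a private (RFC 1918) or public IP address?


RFC 1918 private ranges:
  10.0.0.0/8 (10.0.0.0 - 10.255.255.255)
  172.16.0.0/12 (172.16.0.0 - 172.31.255.255)
  192.168.0.0/16 (192.168.0.0 - 192.168.255.255)
Public (not in any RFC 1918 range)


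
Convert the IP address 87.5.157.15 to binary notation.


87 = 01010111
5 = 00000101
157 = 10011101
15 = 00001111
Binary: 01010111.00000101.10011101.00001111


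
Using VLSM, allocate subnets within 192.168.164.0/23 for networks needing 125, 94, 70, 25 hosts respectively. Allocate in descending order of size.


125 hosts -> /25 (126 usable): 192.168.164.0/25
94 hosts -> /25 (126 usable): 192.168.164.128/25
70 hosts -> /25 (126 usable): 192.168.165.0/25
25 hosts -> /27 (30 usable): 192.168.165.128/27
Allocation: 192.168.164.0/25 (125 hosts, 126 usable); 192.168.164.128/25 (94 hosts, 126 usable); 192.168.165.0/25 (70 hosts, 126 usable); 192.168.165.128/27 (25 hosts, 30 usable)


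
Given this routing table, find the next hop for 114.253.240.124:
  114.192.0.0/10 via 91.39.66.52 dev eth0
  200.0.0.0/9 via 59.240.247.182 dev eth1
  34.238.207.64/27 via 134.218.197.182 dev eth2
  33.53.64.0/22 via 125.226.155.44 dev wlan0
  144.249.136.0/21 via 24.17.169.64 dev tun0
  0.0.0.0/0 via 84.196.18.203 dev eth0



Longest prefix match for 114.253.240.124:
  /10 114.192.0.0: MATCH
  /9 200.0.0.0: no
  /27 34.238.207.64: no
  /22 33.53.64.0: no
  /21 144.249.136.0: no
  /0 0.0.0.0: MATCH
Selected: next-hop 91.39.66.52 via eth0 (matched /10)


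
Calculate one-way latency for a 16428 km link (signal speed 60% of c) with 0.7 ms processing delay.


Speed = 0.6 * 3e5 km/s = 180000 km/s
Propagation delay = 16428 / 180000 = 0.0913 s = 91.2667 ms
Processing delay = 0.7 ms
Total one-way latency = 91.9667 ms


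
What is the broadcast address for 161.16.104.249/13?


Network: 161.16.0.0/13
Host bits = 19
Set all host bits to 1:
Broadcast: 161.23.255.255


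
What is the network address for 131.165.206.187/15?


IP:   10000011.10100101.11001110.10111011
Mask: 11111111.11111110.00000000.00000000
AND operation:
Net:  10000011.10100100.00000000.00000000
Network: 131.164.0.0/15


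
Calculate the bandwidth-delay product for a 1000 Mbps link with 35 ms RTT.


BDP = bandwidth * RTT
= 1000 Mbps * 35 ms
= 1000 * 1e6 * 35 / 1000 bits
= 35000000 bits
= 4375000 bytes
= 4272.4609 KB
BDP = 35000000 bits (4375000 bytes)


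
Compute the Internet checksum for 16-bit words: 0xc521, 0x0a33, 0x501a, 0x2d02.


Sum all words (with carry folding):
+ 0xc521 = 0xc521
+ 0x0a33 = 0xcf54
+ 0x501a = 0x1f6f
+ 0x2d02 = 0x4c71
One's complement: ~0x4c71
Checksum = 0xb38e


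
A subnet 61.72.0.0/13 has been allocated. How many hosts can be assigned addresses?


Host bits = 32 - 13 = 19
Total addresses = 2^19 = 524288
Usable = total - 2 (network and broadcast)
Usable hosts: 524286


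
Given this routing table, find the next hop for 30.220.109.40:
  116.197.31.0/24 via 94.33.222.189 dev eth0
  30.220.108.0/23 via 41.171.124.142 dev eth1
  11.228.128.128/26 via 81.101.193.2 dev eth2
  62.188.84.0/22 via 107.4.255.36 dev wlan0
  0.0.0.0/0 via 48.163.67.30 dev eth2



Longest prefix match for 30.220.109.40:
  /24 116.197.31.0: no
  /23 30.220.108.0: MATCH
  /26 11.228.128.128: no
  /22 62.188.84.0: no
  /0 0.0.0.0: MATCH
Selected: next-hop 41.171.124.142 via eth1 (matched /23)


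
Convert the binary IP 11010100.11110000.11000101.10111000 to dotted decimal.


11010100 = 212
11110000 = 240
11000101 = 197
10111000 = 184
IP: 212.240.197.184


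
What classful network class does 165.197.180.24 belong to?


First octet: 165
Binary: 10100101
10xxxxxx -> Class B (128-191)
Class B, default mask 255.255.0.0 (/16)


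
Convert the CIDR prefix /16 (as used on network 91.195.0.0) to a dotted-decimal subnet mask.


/16 means 16 network bits, 16 host bits
Binary: 11111111111111110000000000000000
Mask: 255.255.0.0


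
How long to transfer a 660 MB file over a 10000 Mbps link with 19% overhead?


Effective throughput = 10000 * (1 - 19/100) = 8100.0 Mbps
File size in Mb = 660 * 8 = 5280 Mb
Time = 5280 / 8100.0
Time = 0.6519 seconds


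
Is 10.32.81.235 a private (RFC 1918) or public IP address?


RFC 1918 private ranges:
  10.0.0.0/8 (10.0.0.0 - 10.255.255.255)
  172.16.0.0/12 (172.16.0.0 - 172.31.255.255)
  192.168.0.0/16 (192.168.0.0 - 192.168.255.255)
Private (in 10.0.0.0/8)


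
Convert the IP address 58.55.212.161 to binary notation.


58 = 00111010
55 = 00110111
212 = 11010100
161 = 10100001
Binary: 00111010.00110111.11010100.10100001


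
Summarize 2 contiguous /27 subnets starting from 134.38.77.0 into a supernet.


Original prefix: /27
Number of subnets: 2 = 2^1
New prefix = 27 - 1 = 26
Supernet: 134.38.77.0/26


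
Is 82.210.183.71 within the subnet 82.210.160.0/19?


Subnet network: 82.210.160.0
Test IP AND mask: 82.210.160.0
Yes, 82.210.183.71 is in 82.210.160.0/19


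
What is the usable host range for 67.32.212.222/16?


Network: 67.32.0.0
Broadcast: 67.32.255.255
First usable = network + 1
Last usable = broadcast - 1
Range: 67.32.0.1 to 67.32.255.254


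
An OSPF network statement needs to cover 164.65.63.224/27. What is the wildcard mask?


Subnet mask: 255.255.255.224
Wildcard = 255.255.255.255 - subnet mask
255 - 255 = 0
255 - 255 = 0
255 - 255 = 0
255 - 224 = 31
Wildcard: 0.0.0.31


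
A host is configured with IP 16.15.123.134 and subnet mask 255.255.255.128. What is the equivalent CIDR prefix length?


Binary: 11111111.11111111.11111111.10000000
Count leading 1s
Prefix: /25


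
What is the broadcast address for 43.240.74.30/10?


Network: 43.192.0.0/10
Host bits = 22
Set all host bits to 1:
Broadcast: 43.255.255.255


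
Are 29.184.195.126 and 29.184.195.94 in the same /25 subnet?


Mask: 255.255.255.128
29.184.195.126 AND mask = 29.184.195.0
29.184.195.94 AND mask = 29.184.195.0
Yes, same subnet (29.184.195.0)


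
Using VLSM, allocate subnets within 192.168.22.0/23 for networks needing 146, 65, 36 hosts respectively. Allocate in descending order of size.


146 hosts -> /24 (254 usable): 192.168.22.0/24
65 hosts -> /25 (126 usable): 192.168.23.0/25
36 hosts -> /26 (62 usable): 192.168.23.128/26
Allocation: 192.168.22.0/24 (146 hosts, 254 usable); 192.168.23.0/25 (65 hosts, 126 usable); 192.168.23.128/26 (36 hosts, 62 usable)


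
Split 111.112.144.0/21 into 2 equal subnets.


New prefix = 21 + 1 = 22
Each subnet has 1024 addresses
  111.112.144.0/22
  111.112.148.0/22
Subnets: 111.112.144.0/22, 111.112.148.0/22


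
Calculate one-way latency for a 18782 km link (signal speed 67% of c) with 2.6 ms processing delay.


Speed = 0.67 * 3e5 km/s = 201000 km/s
Propagation delay = 18782 / 201000 = 0.0934 s = 93.4428 ms
Processing delay = 2.6 ms
Total one-way latency = 96.0428 ms


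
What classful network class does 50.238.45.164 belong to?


First octet: 50
Binary: 00110010
0xxxxxxx -> Class A (1-126)
Class A, default mask 255.0.0.0 (/8)


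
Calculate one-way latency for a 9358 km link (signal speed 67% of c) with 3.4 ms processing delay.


Speed = 0.67 * 3e5 km/s = 201000 km/s
Propagation delay = 9358 / 201000 = 0.0466 s = 46.5572 ms
Processing delay = 3.4 ms
Total one-way latency = 49.9572 ms


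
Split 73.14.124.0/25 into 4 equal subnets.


New prefix = 25 + 2 = 27
Each subnet has 32 addresses
  73.14.124.0/27
  73.14.124.32/27
  73.14.124.64/27
  73.14.124.96/27
Subnets: 73.14.124.0/27, 73.14.124.32/27, 73.14.124.64/27, 73.14.124.96/27


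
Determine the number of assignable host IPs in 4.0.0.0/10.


Host bits = 32 - 10 = 22
Total addresses = 2^22 = 4194304
Usable = total - 2 (network and broadcast)
Usable hosts: 4194302


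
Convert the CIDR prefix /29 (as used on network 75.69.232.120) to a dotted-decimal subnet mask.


/29 means 29 network bits, 3 host bits
Binary: 11111111111111111111111111111000
Mask: 255.255.255.248


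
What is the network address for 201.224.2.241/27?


IP:   11001001.11100000.00000010.11110001
Mask: 11111111.11111111.11111111.11100000
AND operation:
Net:  11001001.11100000.00000010.11100000
Network: 201.224.2.224/27


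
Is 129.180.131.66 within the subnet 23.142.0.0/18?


Subnet network: 23.142.0.0
Test IP AND mask: 129.180.128.0
No, 129.180.131.66 is not in 23.142.0.0/18


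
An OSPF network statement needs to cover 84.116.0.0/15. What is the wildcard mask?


Subnet mask: 255.254.0.0
Wildcard = 255.255.255.255 - subnet mask
255 - 255 = 0
255 - 254 = 1
255 - 0 = 255
255 - 0 = 255
Wildcard: 0.1.255.255


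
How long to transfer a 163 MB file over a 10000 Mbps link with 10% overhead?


Effective throughput = 10000 * (1 - 10/100) = 9000 Mbps
File size in Mb = 163 * 8 = 1304 Mb
Time = 1304 / 9000
Time = 0.1449 seconds


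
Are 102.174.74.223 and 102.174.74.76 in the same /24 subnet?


Mask: 255.255.255.0
102.174.74.223 AND mask = 102.174.74.0
102.174.74.76 AND mask = 102.174.74.0
Yes, same subnet (102.174.74.0)


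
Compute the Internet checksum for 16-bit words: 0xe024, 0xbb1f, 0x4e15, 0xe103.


Sum all words (with carry folding):
+ 0xe024 = 0xe024
+ 0xbb1f = 0x9b44
+ 0x4e15 = 0xe959
+ 0xe103 = 0xca5d
One's complement: ~0xca5d
Checksum = 0x35a2


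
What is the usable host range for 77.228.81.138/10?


Network: 77.192.0.0
Broadcast: 77.255.255.255
First usable = network + 1
Last usable = broadcast - 1
Range: 77.192.0.1 to 77.255.255.254


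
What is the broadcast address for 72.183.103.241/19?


Network: 72.183.96.0/19
Host bits = 13
Set all host bits to 1:
Broadcast: 72.183.127.255


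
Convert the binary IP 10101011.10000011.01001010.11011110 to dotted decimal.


10101011 = 171
10000011 = 131
01001010 = 74
11011110 = 222
IP: 171.131.74.222


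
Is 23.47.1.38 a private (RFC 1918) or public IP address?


RFC 1918 private ranges:
  10.0.0.0/8 (10.0.0.0 - 10.255.255.255)
  172.16.0.0/12 (172.16.0.0 - 172.31.255.255)
  192.168.0.0/16 (192.168.0.0 - 192.168.255.255)
Public (not in any RFC 1918 range)


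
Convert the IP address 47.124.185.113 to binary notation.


47 = 00101111
124 = 01111100
185 = 10111001
113 = 01110001
Binary: 00101111.01111100.10111001.01110001


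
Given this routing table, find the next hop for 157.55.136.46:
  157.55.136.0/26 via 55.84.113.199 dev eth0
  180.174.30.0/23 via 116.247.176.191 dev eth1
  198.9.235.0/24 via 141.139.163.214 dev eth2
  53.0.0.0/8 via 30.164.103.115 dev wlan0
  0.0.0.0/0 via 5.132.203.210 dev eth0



Longest prefix match for 157.55.136.46:
  /26 157.55.136.0: MATCH
  /23 180.174.30.0: no
  /24 198.9.235.0: no
  /8 53.0.0.0: no
  /0 0.0.0.0: MATCH
Selected: next-hop 55.84.113.199 via eth0 (matched /26)


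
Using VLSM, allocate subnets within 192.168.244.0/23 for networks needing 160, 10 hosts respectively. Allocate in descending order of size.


160 hosts -> /24 (254 usable): 192.168.244.0/24
10 hosts -> /28 (14 usable): 192.168.245.0/28
Allocation: 192.168.244.0/24 (160 hosts, 254 usable); 192.168.245.0/28 (10 hosts, 14 usable)


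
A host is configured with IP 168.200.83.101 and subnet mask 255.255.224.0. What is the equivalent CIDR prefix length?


Binary: 11111111.11111111.11100000.00000000
Count leading 1s
Prefix: /19


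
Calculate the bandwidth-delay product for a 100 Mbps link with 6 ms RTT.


BDP = bandwidth * RTT
= 100 Mbps * 6 ms
= 100 * 1e6 * 6 / 1000 bits
= 600000 bits
= 75000 bytes
= 73.2422 KB
BDP = 600000 bits (75000 bytes)


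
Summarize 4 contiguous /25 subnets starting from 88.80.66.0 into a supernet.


Original prefix: /25
Number of subnets: 4 = 2^2
New prefix = 25 - 2 = 23
Supernet: 88.80.66.0/23


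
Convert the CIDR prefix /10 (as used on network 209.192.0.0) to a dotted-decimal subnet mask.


/10 means 10 network bits, 22 host bits
Binary: 11111111110000000000000000000000
Mask: 255.192.0.0


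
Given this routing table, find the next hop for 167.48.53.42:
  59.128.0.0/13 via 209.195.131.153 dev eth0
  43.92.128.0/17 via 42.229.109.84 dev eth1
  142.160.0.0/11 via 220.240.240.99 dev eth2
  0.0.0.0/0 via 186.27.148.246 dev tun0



Longest prefix match for 167.48.53.42:
  /13 59.128.0.0: no
  /17 43.92.128.0: no
  /11 142.160.0.0: no
  /0 0.0.0.0: MATCH
Selected: next-hop 186.27.148.246 via tun0 (matched /0)


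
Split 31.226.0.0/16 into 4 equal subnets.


New prefix = 16 + 2 = 18
Each subnet has 16384 addresses
  31.226.0.0/18
  31.226.64.0/18
  31.226.128.0/18
  31.226.192.0/18
Subnets: 31.226.0.0/18, 31.226.64.0/18, 31.226.128.0/18, 31.226.192.0/18


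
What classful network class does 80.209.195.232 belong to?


First octet: 80
Binary: 01010000
0xxxxxxx -> Class A (1-126)
Class A, default mask 255.0.0.0 (/8)


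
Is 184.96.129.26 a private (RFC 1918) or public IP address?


RFC 1918 private ranges:
  10.0.0.0/8 (10.0.0.0 - 10.255.255.255)
  172.16.0.0/12 (172.16.0.0 - 172.31.255.255)
  192.168.0.0/16 (192.168.0.0 - 192.168.255.255)
Public (not in any RFC 1918 range)


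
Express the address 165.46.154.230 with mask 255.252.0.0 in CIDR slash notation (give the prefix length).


Binary: 11111111.11111100.00000000.00000000
Count leading 1s
Prefix: /14


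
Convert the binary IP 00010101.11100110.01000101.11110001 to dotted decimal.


00010101 = 21
11100110 = 230
01000101 = 69
11110001 = 241
IP: 21.230.69.241


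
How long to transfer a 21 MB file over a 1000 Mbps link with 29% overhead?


Effective throughput = 1000 * (1 - 29/100) = 710 Mbps
File size in Mb = 21 * 8 = 168 Mb
Time = 168 / 710
Time = 0.2366 seconds


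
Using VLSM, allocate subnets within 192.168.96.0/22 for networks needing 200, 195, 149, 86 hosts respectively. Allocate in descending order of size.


200 hosts -> /24 (254 usable): 192.168.96.0/24
195 hosts -> /24 (254 usable): 192.168.97.0/24
149 hosts -> /24 (254 usable): 192.168.98.0/24
86 hosts -> /25 (126 usable): 192.168.99.0/25
Allocation: 192.168.96.0/24 (200 hosts, 254 usable); 192.168.97.0/24 (195 hosts, 254 usable); 192.168.98.0/24 (149 hosts, 254 usable); 192.168.99.0/25 (86 hosts, 126 usable)


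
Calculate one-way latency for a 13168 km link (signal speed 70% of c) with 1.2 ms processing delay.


Speed = 0.7 * 3e5 km/s = 210000 km/s
Propagation delay = 13168 / 210000 = 0.0627 s = 62.7048 ms
Processing delay = 1.2 ms
Total one-way latency = 63.9048 ms


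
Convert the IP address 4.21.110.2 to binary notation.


4 = 00000100
21 = 00010101
110 = 01101110
2 = 00000010
Binary: 00000100.00010101.01101110.00000010


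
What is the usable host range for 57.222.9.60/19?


Network: 57.222.0.0
Broadcast: 57.222.31.255
First usable = network + 1
Last usable = broadcast - 1
Range: 57.222.0.1 to 57.222.31.254


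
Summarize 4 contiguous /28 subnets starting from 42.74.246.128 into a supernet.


Original prefix: /28
Number of subnets: 4 = 2^2
New prefix = 28 - 2 = 26
Supernet: 42.74.246.128/26


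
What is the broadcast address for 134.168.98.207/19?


Network: 134.168.96.0/19
Host bits = 13
Set all host bits to 1:
Broadcast: 134.168.127.255


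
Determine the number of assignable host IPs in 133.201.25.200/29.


Host bits = 32 - 29 = 3
Total addresses = 2^3 = 8
Usable = total - 2 (network and broadcast)
Usable hosts: 6


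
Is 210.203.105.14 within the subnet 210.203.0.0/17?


Subnet network: 210.203.0.0
Test IP AND mask: 210.203.0.0
Yes, 210.203.105.14 is in 210.203.0.0/17


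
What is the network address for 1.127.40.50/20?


IP:   00000001.01111111.00101000.00110010
Mask: 11111111.11111111.11110000.00000000
AND operation:
Net:  00000001.01111111.00100000.00000000
Network: 1.127.32.0/20


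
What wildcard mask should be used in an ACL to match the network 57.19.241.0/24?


Subnet mask: 255.255.255.0
Wildcard = 255.255.255.255 - subnet mask
255 - 255 = 0
255 - 255 = 0
255 - 255 = 0
255 - 0 = 255
Wildcard: 0.0.0.255


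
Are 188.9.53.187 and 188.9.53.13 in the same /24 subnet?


Mask: 255.255.255.0
188.9.53.187 AND mask = 188.9.53.0
188.9.53.13 AND mask = 188.9.53.0
Yes, same subnet (188.9.53.0)


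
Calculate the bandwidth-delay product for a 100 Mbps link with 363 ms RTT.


BDP = bandwidth * RTT
= 100 Mbps * 363 ms
= 100 * 1e6 * 363 / 1000 bits
= 36300000 bits
= 4537500 bytes
= 4431.1523 KB
BDP = 36300000 bits (4537500 bytes)


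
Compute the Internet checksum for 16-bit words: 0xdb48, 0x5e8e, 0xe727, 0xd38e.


Sum all words (with carry folding):
+ 0xdb48 = 0xdb48
+ 0x5e8e = 0x39d7
+ 0xe727 = 0x20ff
+ 0xd38e = 0xf48d
One's complement: ~0xf48d
Checksum = 0x0b72


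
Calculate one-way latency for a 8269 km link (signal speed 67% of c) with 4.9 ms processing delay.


Speed = 0.67 * 3e5 km/s = 201000 km/s
Propagation delay = 8269 / 201000 = 0.0411 s = 41.1393 ms
Processing delay = 4.9 ms
Total one-way latency = 46.0393 ms


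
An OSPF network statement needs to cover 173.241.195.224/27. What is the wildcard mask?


Subnet mask: 255.255.255.224
Wildcard = 255.255.255.255 - subnet mask
255 - 255 = 0
255 - 255 = 0
255 - 255 = 0
255 - 224 = 31
Wildcard: 0.0.0.31


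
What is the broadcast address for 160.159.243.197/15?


Network: 160.158.0.0/15
Host bits = 17
Set all host bits to 1:
Broadcast: 160.159.255.255


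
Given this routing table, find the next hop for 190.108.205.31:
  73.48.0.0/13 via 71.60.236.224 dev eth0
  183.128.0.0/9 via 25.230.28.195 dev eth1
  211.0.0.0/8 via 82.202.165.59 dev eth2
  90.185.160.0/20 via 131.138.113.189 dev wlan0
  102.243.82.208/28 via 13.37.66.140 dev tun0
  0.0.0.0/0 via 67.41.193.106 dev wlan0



Longest prefix match for 190.108.205.31:
  /13 73.48.0.0: no
  /9 183.128.0.0: no
  /8 211.0.0.0: no
  /20 90.185.160.0: no
  /28 102.243.82.208: no
  /0 0.0.0.0: MATCH
Selected: next-hop 67.41.193.106 via wlan0 (matched /0)


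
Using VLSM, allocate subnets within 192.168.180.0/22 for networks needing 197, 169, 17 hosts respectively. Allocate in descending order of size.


197 hosts -> /24 (254 usable): 192.168.180.0/24
169 hosts -> /24 (254 usable): 192.168.181.0/24
17 hosts -> /27 (30 usable): 192.168.182.0/27
Allocation: 192.168.180.0/24 (197 hosts, 254 usable); 192.168.181.0/24 (169 hosts, 254 usable); 192.168.182.0/27 (17 hosts, 30 usable)


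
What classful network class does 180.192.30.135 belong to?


First octet: 180
Binary: 10110100
10xxxxxx -> Class B (128-191)
Class B, default mask 255.255.0.0 (/16)


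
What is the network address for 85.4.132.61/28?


IP:   01010101.00000100.10000100.00111101
Mask: 11111111.11111111.11111111.11110000
AND operation:
Net:  01010101.00000100.10000100.00110000
Network: 85.4.132.48/28


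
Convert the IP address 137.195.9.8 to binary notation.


137 = 10001001
195 = 11000011
9 = 00001001
8 = 00001000
Binary: 10001001.11000011.00001001.00001000


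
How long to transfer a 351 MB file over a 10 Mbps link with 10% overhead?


Effective throughput = 10 * (1 - 10/100) = 9 Mbps
File size in Mb = 351 * 8 = 2808 Mb
Time = 2808 / 9
Time = 312 seconds


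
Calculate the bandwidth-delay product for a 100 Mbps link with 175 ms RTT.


BDP = bandwidth * RTT
= 100 Mbps * 175 ms
= 100 * 1e6 * 175 / 1000 bits
= 17500000 bits
= 2187500 bytes
= 2136.2305 KB
BDP = 17500000 bits (2187500 bytes)


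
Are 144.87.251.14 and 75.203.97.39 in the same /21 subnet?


Mask: 255.255.248.0
144.87.251.14 AND mask = 144.87.248.0
75.203.97.39 AND mask = 75.203.96.0
No, different subnets (144.87.248.0 vs 75.203.96.0)


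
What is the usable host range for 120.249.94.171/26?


Network: 120.249.94.128
Broadcast: 120.249.94.191
First usable = network + 1
Last usable = broadcast - 1
Range: 120.249.94.129 to 120.249.94.190


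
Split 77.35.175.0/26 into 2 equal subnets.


New prefix = 26 + 1 = 27
Each subnet has 32 addresses
  77.35.175.0/27
  77.35.175.32/27
Subnets: 77.35.175.0/27, 77.35.175.32/27


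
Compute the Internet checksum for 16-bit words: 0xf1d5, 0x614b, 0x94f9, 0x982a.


Sum all words (with carry folding):
+ 0xf1d5 = 0xf1d5
+ 0x614b = 0x5321
+ 0x94f9 = 0xe81a
+ 0x982a = 0x8045
One's complement: ~0x8045
Checksum = 0x7fba


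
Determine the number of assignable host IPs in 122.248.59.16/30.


Host bits = 32 - 30 = 2
Total addresses = 2^2 = 4
Usable = total - 2 (network and broadcast)
Usable hosts: 2


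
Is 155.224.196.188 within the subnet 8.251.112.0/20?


Subnet network: 8.251.112.0
Test IP AND mask: 155.224.192.0
No, 155.224.196.188 is not in 8.251.112.0/20


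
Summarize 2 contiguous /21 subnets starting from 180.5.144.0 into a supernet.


Original prefix: /21
Number of subnets: 2 = 2^1
New prefix = 21 - 1 = 20
Supernet: 180.5.144.0/20


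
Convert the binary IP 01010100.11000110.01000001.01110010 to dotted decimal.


01010100 = 84
11000110 = 198
01000001 = 65
01110010 = 114
IP: 84.198.65.114


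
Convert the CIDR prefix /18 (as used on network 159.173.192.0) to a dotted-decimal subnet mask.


/18 means 18 network bits, 14 host bits
Binary: 11111111111111111100000000000000
Mask: 255.255.192.0


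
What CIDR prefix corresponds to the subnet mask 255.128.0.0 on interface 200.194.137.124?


Binary: 11111111.10000000.00000000.00000000
Count leading 1s
Prefix: /9


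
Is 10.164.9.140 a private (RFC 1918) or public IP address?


RFC 1918 private ranges:
  10.0.0.0/8 (10.0.0.0 - 10.255.255.255)
  172.16.0.0/12 (172.16.0.0 - 172.31.255.255)
  192.168.0.0/16 (192.168.0.0 - 192.168.255.255)
Private (in 10.0.0.0/8)


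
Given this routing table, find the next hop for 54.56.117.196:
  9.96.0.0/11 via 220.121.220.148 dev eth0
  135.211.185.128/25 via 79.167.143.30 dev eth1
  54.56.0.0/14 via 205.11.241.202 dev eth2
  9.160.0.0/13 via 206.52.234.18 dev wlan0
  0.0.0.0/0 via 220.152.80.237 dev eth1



Longest prefix match for 54.56.117.196:
  /11 9.96.0.0: no
  /25 135.211.185.128: no
  /14 54.56.0.0: MATCH
  /13 9.160.0.0: no
  /0 0.0.0.0: MATCH
Selected: next-hop 205.11.241.202 via eth2 (matched /14)


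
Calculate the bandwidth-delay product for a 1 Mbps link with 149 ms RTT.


BDP = bandwidth * RTT
= 1 Mbps * 149 ms
= 1 * 1e6 * 149 / 1000 bits
= 149000 bits
= 18625 bytes
= 18.1885 KB
BDP = 149000 bits (18625 bytes)


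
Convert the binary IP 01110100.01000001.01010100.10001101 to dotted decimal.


01110100 = 116
01000001 = 65
01010100 = 84
10001101 = 141
IP: 116.65.84.141


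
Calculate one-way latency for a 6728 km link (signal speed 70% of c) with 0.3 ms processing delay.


Speed = 0.7 * 3e5 km/s = 210000 km/s
Propagation delay = 6728 / 210000 = 0.032 s = 32.0381 ms
Processing delay = 0.3 ms
Total one-way latency = 32.3381 ms


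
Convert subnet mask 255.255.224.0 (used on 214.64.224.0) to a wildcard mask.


Subnet mask: 255.255.224.0
Wildcard = 255.255.255.255 - subnet mask
255 - 255 = 0
255 - 255 = 0
255 - 224 = 31
255 - 0 = 255
Wildcard: 0.0.31.255


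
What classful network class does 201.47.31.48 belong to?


First octet: 201
Binary: 11001001
110xxxxx -> Class C (192-223)
Class C, default mask 255.255.255.0 (/24)


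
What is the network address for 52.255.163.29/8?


IP:   00110100.11111111.10100011.00011101
Mask: 11111111.00000000.00000000.00000000
AND operation:
Net:  00110100.00000000.00000000.00000000
Network: 52.0.0.0/8


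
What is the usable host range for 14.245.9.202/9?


Network: 14.128.0.0
Broadcast: 14.255.255.255
First usable = network + 1
Last usable = broadcast - 1
Range: 14.128.0.1 to 14.255.255.254


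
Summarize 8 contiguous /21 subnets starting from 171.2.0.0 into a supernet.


Original prefix: /21
Number of subnets: 8 = 2^3
New prefix = 21 - 3 = 18
Supernet: 171.2.0.0/18


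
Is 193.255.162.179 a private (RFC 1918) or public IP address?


RFC 1918 private ranges:
  10.0.0.0/8 (10.0.0.0 - 10.255.255.255)
  172.16.0.0/12 (172.16.0.0 - 172.31.255.255)
  192.168.0.0/16 (192.168.0.0 - 192.168.255.255)
Public (not in any RFC 1918 range)


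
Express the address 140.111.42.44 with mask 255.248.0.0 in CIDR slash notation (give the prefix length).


Binary: 11111111.11111000.00000000.00000000
Count leading 1s
Prefix: /13


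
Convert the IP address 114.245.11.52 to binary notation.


114 = 01110010
245 = 11110101
11 = 00001011
52 = 00110100
Binary: 01110010.11110101.00001011.00110100


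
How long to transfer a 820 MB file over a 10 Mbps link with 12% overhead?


Effective throughput = 10 * (1 - 12/100) = 8.8 Mbps
File size in Mb = 820 * 8 = 6560 Mb
Time = 6560 / 8.8
Time = 745.4545 seconds


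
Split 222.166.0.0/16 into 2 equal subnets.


New prefix = 16 + 1 = 17
Each subnet has 32768 addresses
  222.166.0.0/17
  222.166.128.0/17
Subnets: 222.166.0.0/17, 222.166.128.0/17
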